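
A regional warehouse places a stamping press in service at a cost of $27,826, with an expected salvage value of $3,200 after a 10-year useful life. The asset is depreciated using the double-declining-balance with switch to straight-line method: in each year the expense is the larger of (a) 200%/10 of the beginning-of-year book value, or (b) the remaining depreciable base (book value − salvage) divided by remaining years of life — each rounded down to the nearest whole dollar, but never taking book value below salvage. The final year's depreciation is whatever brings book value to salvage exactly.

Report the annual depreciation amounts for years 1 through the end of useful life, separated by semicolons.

$5,565; $4,452; $3,561; $2,849; $2,279; $1,824; $1,459; $1,167; $934; $536

Depreciable base = $27,826 − $3,200 = $24,626.
Year 1: DB = ⌊$27,826 × 200%/10⌋ = $5,565; SL = ⌊$24,626/10⌋ = $2,462 → take DB $5,565. Book value $22,261.
Year 2: DB = ⌊$22,261 × 200%/10⌋ = $4,452; SL = ⌊$19,061/9⌋ = $2,117 → take DB $4,452. Book value $17,809.
Year 3: DB = ⌊$17,809 × 200%/10⌋ = $3,561; SL = ⌊$14,609/8⌋ = $1,826 → take DB $3,561. Book value $14,248.
Year 4: DB = ⌊$14,248 × 200%/10⌋ = $2,849; SL = ⌊$11,048/7⌋ = $1,578 → take DB $2,849. Book value $11,399.
Year 5: DB = ⌊$11,399 × 200%/10⌋ = $2,279; SL = ⌊$8,199/6⌋ = $1,366 → take DB $2,279. Book value $9,120.
Year 6: DB = ⌊$9,120 × 200%/10⌋ = $1,824; SL = ⌊$5,920/5⌋ = $1,184 → take DB $1,824. Book value $7,296.
Year 7: DB = ⌊$7,296 × 200%/10⌋ = $1,459; SL = ⌊$4,096/4⌋ = $1,024 → take DB $1,459. Book value $5,837.
Year 8: DB = ⌊$5,837 × 200%/10⌋ = $1,167; SL = ⌊$2,637/3⌋ = $879 → take DB $1,167. Book value $4,670.
Year 9: DB = ⌊$4,670 × 200%/10⌋ = $934; SL = ⌊$1,470/2⌋ = $735 → take DB $934. Book value $3,736.
Year 10 (final): $3,736 − $3,200 = $536. Book value $3,200.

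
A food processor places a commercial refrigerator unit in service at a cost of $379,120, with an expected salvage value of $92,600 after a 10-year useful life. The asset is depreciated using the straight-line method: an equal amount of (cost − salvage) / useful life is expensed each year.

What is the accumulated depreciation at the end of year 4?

Depreciable base = $379,120 − $92,600 = $286,520.
Annual expense = $286,520 / 10 = $28,652.
End of year 1: book value $350,468.
End of year 2: book value $321,816.
End of year 3: book value $293,164.
End of year 4: book value $264,512.
Accumulated through year 4 = $379,120 − $264,512 = $114,608.

$114,608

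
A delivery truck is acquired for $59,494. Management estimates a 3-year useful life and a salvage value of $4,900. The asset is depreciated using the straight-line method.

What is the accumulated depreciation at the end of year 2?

Depreciable base = $59,494 − $4,900 = $54,594.
Annual expense = $54,594 / 3 = $18,198.
End of year 1: book value $41,296.
End of year 2: book value $23,098.
Accumulated through year 2 = $59,494 − $23,098 = $36,396.

$36,396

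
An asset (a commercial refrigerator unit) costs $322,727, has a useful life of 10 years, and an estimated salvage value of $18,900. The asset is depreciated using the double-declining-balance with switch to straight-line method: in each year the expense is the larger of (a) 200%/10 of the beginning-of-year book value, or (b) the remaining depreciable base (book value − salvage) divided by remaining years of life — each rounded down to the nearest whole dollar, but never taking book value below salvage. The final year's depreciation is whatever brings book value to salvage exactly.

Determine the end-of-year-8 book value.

$51,422

Depreciable base = $322,727 − $18,900 = $303,827.
Year 1: DB = ⌊$322,727 × 200%/10⌋ = $64,545; SL = ⌊$303,827/10⌋ = $30,382 → take DB $64,545. Book value $258,182.
Year 2: DB = ⌊$258,182 × 200%/10⌋ = $51,636; SL = ⌊$239,282/9⌋ = $26,586 → take DB $51,636. Book value $206,546.
Year 3: DB = ⌊$206,546 × 200%/10⌋ = $41,309; SL = ⌊$187,646/8⌋ = $23,455 → take DB $41,309. Book value $165,237.
Year 4: DB = ⌊$165,237 × 200%/10⌋ = $33,047; SL = ⌊$146,337/7⌋ = $20,905 → take DB $33,047. Book value $132,190.
Year 5: DB = ⌊$132,190 × 200%/10⌋ = $26,438; SL = ⌊$113,290/6⌋ = $18,881 → take DB $26,438. Book value $105,752.
Year 6: DB = ⌊$105,752 × 200%/10⌋ = $21,150; SL = ⌊$86,852/5⌋ = $17,370 → take DB $21,150. Book value $84,602.
Year 7: DB = ⌊$84,602 × 200%/10⌋ = $16,920; SL = ⌊$65,702/4⌋ = $16,425 → take DB $16,920. Book value $67,682.
Year 8: DB = ⌊$67,682 × 200%/10⌋ = $13,536; SL = ⌊$48,782/3⌋ = $16,260 → take SL $16,260. Book value $51,422.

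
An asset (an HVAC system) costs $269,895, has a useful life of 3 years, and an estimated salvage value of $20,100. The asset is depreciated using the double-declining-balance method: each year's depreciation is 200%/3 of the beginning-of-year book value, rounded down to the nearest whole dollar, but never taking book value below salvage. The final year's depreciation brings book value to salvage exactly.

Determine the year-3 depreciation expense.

Depreciable base = $269,895 − $20,100 = $249,795.
Year 1: ⌊$269,895 × 200%/3⌋ = $179,930. Book value $89,965.
Year 2: ⌊$89,965 × 200%/3⌋ = $59,976. Book value $29,989.
Year 3 (final): $29,989 − $20,100 = $9,889. Book value $20,100.

$9,889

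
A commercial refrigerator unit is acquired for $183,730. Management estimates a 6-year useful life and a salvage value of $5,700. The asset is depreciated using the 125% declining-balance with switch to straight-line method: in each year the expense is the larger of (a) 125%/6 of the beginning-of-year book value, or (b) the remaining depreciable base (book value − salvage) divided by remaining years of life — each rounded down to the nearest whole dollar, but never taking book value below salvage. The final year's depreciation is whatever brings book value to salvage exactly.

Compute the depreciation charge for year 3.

$27,362

Depreciable base = $183,730 − $5,700 = $178,030.
Year 1: DB = ⌊$183,730 × 125%/6⌋ = $38,277; SL = ⌊$178,030/6⌋ = $29,671 → take DB $38,277. Book value $145,453.
Year 2: DB = ⌊$145,453 × 125%/6⌋ = $30,302; SL = ⌊$139,753/5⌋ = $27,950 → take DB $30,302. Book value $115,151.
Year 3: DB = ⌊$115,151 × 125%/6⌋ = $23,989; SL = ⌊$109,451/4⌋ = $27,362 → take SL $27,362. Book value $87,789.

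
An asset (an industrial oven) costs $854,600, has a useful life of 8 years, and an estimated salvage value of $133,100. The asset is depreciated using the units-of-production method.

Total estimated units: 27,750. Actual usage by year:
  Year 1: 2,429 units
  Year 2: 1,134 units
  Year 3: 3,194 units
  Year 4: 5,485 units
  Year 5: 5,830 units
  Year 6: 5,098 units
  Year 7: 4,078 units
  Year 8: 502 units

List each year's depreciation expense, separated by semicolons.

Depreciable base = $854,600 − $133,100 = $721,500.
Rate = $721,500 / 27,750 units = $26 per unit.
Year 1: 2,429 × $26 = $63,154. Book value $791,446.
Year 2: 1,134 × $26 = $29,484. Book value $761,962.
Year 3: 3,194 × $26 = $83,044. Book value $678,918.
Year 4: 5,485 × $26 = $142,610. Book value $536,308.
Year 5: 5,830 × $26 = $151,580. Book value $384,728.
Year 6: 5,098 × $26 = $132,548. Book value $252,180.
Year 7: 4,078 × $26 = $106,028. Book value $146,152.
Year 8: 502 × $26 = $13,052. Book value $133,100.

$63,154; $29,484; $83,044; $142,610; $151,580; $132,548; $106,028; $13,052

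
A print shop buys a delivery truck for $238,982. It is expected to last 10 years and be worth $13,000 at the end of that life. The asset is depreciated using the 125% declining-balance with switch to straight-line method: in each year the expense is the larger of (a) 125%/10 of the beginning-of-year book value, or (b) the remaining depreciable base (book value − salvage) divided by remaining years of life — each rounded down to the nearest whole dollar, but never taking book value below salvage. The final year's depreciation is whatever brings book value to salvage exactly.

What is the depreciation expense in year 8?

$21,015

Depreciable base = $238,982 − $13,000 = $225,982.
Year 1: DB = ⌊$238,982 × 125%/10⌋ = $29,872; SL = ⌊$225,982/10⌋ = $22,598 → take DB $29,872. Book value $209,110.
Year 2: DB = ⌊$209,110 × 125%/10⌋ = $26,138; SL = ⌊$196,110/9⌋ = $21,790 → take DB $26,138. Book value $182,972.
Year 3: DB = ⌊$182,972 × 125%/10⌋ = $22,871; SL = ⌊$169,972/8⌋ = $21,246 → take DB $22,871. Book value $160,101.
Year 4: DB = ⌊$160,101 × 125%/10⌋ = $20,012; SL = ⌊$147,101/7⌋ = $21,014 → take SL $21,014. Book value $139,087.
Year 5: DB = ⌊$139,087 × 125%/10⌋ = $17,385; SL = ⌊$126,087/6⌋ = $21,014 → take SL $21,014. Book value $118,073.
Year 6: DB = ⌊$118,073 × 125%/10⌋ = $14,759; SL = ⌊$105,073/5⌋ = $21,014 → take SL $21,014. Book value $97,059.
Year 7: DB = ⌊$97,059 × 125%/10⌋ = $12,132; SL = ⌊$84,059/4⌋ = $21,014 → take SL $21,014. Book value $76,045.
Year 8: DB = ⌊$76,045 × 125%/10⌋ = $9,505; SL = ⌊$63,045/3⌋ = $21,015 → take SL $21,015. Book value $55,030.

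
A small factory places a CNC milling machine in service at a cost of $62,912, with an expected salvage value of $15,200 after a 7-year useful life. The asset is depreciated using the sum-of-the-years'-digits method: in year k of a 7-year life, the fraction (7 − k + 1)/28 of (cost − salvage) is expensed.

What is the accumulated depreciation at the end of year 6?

Depreciable base = $62,912 − $15,200 = $47,712.
Sum of the years' digits = 7+6+5+4+3+2+1 = 28.
Year 1: $47,712 × 7/28 = $11,928. Book value $50,984.
Year 2: $47,712 × 6/28 = $10,224. Book value $40,760.
Year 3: $47,712 × 5/28 = $8,520. Book value $32,240.
Year 4: $47,712 × 4/28 = $6,816. Book value $25,424.
Year 5: $47,712 × 3/28 = $5,112. Book value $20,312.
Year 6: $47,712 × 2/28 = $3,408. Book value $16,904.
Accumulated through year 6 = $62,912 − $16,904 = $46,008.

$46,008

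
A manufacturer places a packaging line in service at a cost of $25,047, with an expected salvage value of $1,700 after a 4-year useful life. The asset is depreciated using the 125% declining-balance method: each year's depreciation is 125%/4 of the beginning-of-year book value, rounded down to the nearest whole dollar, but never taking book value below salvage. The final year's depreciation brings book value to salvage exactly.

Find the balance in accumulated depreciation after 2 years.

$13,208

Depreciable base = $25,047 − $1,700 = $23,347.
Year 1: ⌊$25,047 × 125%/4⌋ = $7,827. Book value $17,220.
Year 2: ⌊$17,220 × 125%/4⌋ = $5,381. Book value $11,839.
Accumulated through year 2 = $25,047 − $11,839 = $13,208.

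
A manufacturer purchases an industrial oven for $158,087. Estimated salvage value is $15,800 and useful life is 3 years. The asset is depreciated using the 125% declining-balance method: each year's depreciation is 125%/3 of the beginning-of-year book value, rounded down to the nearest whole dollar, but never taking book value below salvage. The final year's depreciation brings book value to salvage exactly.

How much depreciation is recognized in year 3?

Depreciable base = $158,087 − $15,800 = $142,287.
Year 1: ⌊$158,087 × 125%/3⌋ = $65,869. Book value $92,218.
Year 2: ⌊$92,218 × 125%/3⌋ = $38,424. Book value $53,794.
Year 3 (final): $53,794 − $15,800 = $37,994. Book value $15,800.

$37,994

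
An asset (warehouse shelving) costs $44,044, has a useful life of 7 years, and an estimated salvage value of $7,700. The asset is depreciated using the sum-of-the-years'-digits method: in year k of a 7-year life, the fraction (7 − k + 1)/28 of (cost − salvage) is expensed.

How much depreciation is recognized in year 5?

$3,894

Depreciable base = $44,044 − $7,700 = $36,344.
Sum of the years' digits = 7+6+5+4+3+2+1 = 28.
Year 1: $36,344 × 7/28 = $9,086. Book value $34,958.
Year 2: $36,344 × 6/28 = $7,788. Book value $27,170.
Year 3: $36,344 × 5/28 = $6,490. Book value $20,680.
Year 4: $36,344 × 4/28 = $5,192. Book value $15,488.
Year 5: $36,344 × 3/28 = $3,894. Book value $11,594.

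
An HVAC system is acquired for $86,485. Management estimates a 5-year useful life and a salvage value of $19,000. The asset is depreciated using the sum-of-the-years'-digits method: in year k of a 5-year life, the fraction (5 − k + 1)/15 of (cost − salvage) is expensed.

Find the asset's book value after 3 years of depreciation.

$32,497

Depreciable base = $86,485 − $19,000 = $67,485.
Sum of the years' digits = 5+4+3+2+1 = 15.
Year 1: $67,485 × 5/15 = $22,495. Book value $63,990.
Year 2: $67,485 × 4/15 = $17,996. Book value $45,994.
Year 3: $67,485 × 3/15 = $13,497. Book value $32,497.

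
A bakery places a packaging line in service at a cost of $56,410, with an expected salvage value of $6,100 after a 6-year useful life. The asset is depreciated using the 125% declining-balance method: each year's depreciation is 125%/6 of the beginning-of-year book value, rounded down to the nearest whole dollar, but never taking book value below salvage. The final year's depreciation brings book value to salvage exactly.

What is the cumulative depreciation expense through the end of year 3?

$28,420

Depreciable base = $56,410 − $6,100 = $50,310.
Year 1: ⌊$56,410 × 125%/6⌋ = $11,752. Book value $44,658.
Year 2: ⌊$44,658 × 125%/6⌋ = $9,303. Book value $35,355.
Year 3: ⌊$35,355 × 125%/6⌋ = $7,365. Book value $27,990.
Accumulated through year 3 = $56,410 − $27,990 = $28,420.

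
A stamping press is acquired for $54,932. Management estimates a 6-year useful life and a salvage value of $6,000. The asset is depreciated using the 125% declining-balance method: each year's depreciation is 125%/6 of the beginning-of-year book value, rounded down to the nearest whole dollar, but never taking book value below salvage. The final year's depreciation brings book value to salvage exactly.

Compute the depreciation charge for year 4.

Depreciable base = $54,932 − $6,000 = $48,932.
Year 1: ⌊$54,932 × 125%/6⌋ = $11,444. Book value $43,488.
Year 2: ⌊$43,488 × 125%/6⌋ = $9,060. Book value $34,428.
Year 3: ⌊$34,428 × 125%/6⌋ = $7,172. Book value $27,256.
Year 4: ⌊$27,256 × 125%/6⌋ = $5,678. Book value $21,578.

$5,678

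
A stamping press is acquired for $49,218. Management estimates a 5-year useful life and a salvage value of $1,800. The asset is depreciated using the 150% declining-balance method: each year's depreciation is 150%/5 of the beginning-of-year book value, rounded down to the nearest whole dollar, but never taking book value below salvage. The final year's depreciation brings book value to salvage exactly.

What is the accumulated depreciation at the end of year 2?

$25,100

Depreciable base = $49,218 − $1,800 = $47,418.
Year 1: ⌊$49,218 × 150%/5⌋ = $14,765. Book value $34,453.
Year 2: ⌊$34,453 × 150%/5⌋ = $10,335. Book value $24,118.
Accumulated through year 2 = $49,218 − $24,118 = $25,100.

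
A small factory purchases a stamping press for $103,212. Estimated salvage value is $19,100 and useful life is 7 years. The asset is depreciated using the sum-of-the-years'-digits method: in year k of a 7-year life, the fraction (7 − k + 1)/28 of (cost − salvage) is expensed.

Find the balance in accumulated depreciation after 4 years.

Depreciable base = $103,212 − $19,100 = $84,112.
Sum of the years' digits = 7+6+5+4+3+2+1 = 28.
Year 1: $84,112 × 7/28 = $21,028. Book value $82,184.
Year 2: $84,112 × 6/28 = $18,024. Book value $64,160.
Year 3: $84,112 × 5/28 = $15,020. Book value $49,140.
Year 4: $84,112 × 4/28 = $12,016. Book value $37,124.
Accumulated through year 4 = $103,212 − $37,124 = $66,088.

$66,088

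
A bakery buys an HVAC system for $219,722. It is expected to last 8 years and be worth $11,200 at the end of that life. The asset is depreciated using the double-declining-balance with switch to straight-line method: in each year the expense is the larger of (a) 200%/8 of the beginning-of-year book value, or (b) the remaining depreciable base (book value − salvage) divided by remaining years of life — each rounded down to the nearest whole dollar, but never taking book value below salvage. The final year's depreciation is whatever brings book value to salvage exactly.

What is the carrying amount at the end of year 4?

$69,522

Depreciable base = $219,722 − $11,200 = $208,522.
Year 1: DB = ⌊$219,722 × 200%/8⌋ = $54,930; SL = ⌊$208,522/8⌋ = $26,065 → take DB $54,930. Book value $164,792.
Year 2: DB = ⌊$164,792 × 200%/8⌋ = $41,198; SL = ⌊$153,592/7⌋ = $21,941 → take DB $41,198. Book value $123,594.
Year 3: DB = ⌊$123,594 × 200%/8⌋ = $30,898; SL = ⌊$112,394/6⌋ = $18,732 → take DB $30,898. Book value $92,696.
Year 4: DB = ⌊$92,696 × 200%/8⌋ = $23,174; SL = ⌊$81,496/5⌋ = $16,299 → take DB $23,174. Book value $69,522.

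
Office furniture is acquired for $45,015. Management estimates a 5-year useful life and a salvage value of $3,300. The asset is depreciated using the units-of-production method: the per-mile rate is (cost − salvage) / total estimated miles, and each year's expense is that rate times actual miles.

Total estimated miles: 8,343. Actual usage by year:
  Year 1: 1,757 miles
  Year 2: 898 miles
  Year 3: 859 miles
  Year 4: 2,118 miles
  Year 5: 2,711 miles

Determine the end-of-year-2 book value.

$31,740

Depreciable base = $45,015 − $3,300 = $41,715.
Rate = $41,715 / 8,343 miles = $5 per mile.
Year 1: 1,757 × $5 = $8,785. Book value $36,230.
Year 2: 898 × $5 = $4,490. Book value $31,740.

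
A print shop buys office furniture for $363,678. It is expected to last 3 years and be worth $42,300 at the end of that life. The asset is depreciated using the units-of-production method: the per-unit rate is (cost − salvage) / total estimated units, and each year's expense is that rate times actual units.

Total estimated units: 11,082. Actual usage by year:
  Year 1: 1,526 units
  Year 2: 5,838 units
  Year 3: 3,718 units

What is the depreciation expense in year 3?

Depreciable base = $363,678 − $42,300 = $321,378.
Rate = $321,378 / 11,082 units = $29 per unit.
Year 1: 1,526 × $29 = $44,254. Book value $319,424.
Year 2: 5,838 × $29 = $169,302. Book value $150,122.
Year 3: 3,718 × $29 = $107,822. Book value $42,300.

$107,822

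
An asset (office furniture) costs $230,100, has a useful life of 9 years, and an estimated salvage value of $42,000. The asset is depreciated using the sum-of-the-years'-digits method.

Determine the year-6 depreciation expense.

$16,720

Depreciable base = $230,100 − $42,000 = $188,100.
Sum of the years' digits = 9+8+7+6+5+4+3+2+1 = 45.
Year 1: $188,100 × 9/45 = $37,620. Book value $192,480.
Year 2: $188,100 × 8/45 = $33,440. Book value $159,040.
Year 3: $188,100 × 7/45 = $29,260. Book value $129,780.
Year 4: $188,100 × 6/45 = $25,080. Book value $104,700.
Year 5: $188,100 × 5/45 = $20,900. Book value $83,800.
Year 6: $188,100 × 4/45 = $16,720. Book value $67,080.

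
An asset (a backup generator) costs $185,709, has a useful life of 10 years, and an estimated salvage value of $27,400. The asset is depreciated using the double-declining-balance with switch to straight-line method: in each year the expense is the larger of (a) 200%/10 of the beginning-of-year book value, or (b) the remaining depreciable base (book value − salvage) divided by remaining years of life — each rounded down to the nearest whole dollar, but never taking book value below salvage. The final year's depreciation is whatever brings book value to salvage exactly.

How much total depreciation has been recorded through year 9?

$158,309

Depreciable base = $185,709 − $27,400 = $158,309.
Year 1: DB = ⌊$185,709 × 200%/10⌋ = $37,141; SL = ⌊$158,309/10⌋ = $15,830 → take DB $37,141. Book value $148,568.
Year 2: DB = ⌊$148,568 × 200%/10⌋ = $29,713; SL = ⌊$121,168/9⌋ = $13,463 → take DB $29,713. Book value $118,855.
Year 3: DB = ⌊$118,855 × 200%/10⌋ = $23,771; SL = ⌊$91,455/8⌋ = $11,431 → take DB $23,771. Book value $95,084.
Year 4: DB = ⌊$95,084 × 200%/10⌋ = $19,016; SL = ⌊$67,684/7⌋ = $9,669 → take DB $19,016. Book value $76,068.
Year 5: DB = ⌊$76,068 × 200%/10⌋ = $15,213; SL = ⌊$48,668/6⌋ = $8,111 → take DB $15,213. Book value $60,855.
Year 6: DB = ⌊$60,855 × 200%/10⌋ = $12,171; SL = ⌊$33,455/5⌋ = $6,691 → take DB $12,171. Book value $48,684.
Year 7: DB = ⌊$48,684 × 200%/10⌋ = $9,736; SL = ⌊$21,284/4⌋ = $5,321 → take DB $9,736. Book value $38,948.
Year 8: DB = ⌊$38,948 × 200%/10⌋ = $7,789; SL = ⌊$11,548/3⌋ = $3,849 → take DB $7,789. Book value $31,159.
Year 9: DB = ⌊$31,159 × 200%/10⌋ = $6,231; SL = ⌊$3,759/2⌋ = $1,879 → take DB $6,231, capped at $3,759. Book value $27,400.
Accumulated through year 9 = $185,709 − $27,400 = $158,309.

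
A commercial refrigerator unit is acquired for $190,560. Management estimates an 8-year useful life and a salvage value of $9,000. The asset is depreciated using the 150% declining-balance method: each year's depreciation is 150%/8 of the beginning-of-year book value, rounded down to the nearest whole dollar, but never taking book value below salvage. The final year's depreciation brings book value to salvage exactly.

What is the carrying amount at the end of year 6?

$54,826

Depreciable base = $190,560 − $9,000 = $181,560.
Year 1: ⌊$190,560 × 150%/8⌋ = $35,730. Book value $154,830.
Year 2: ⌊$154,830 × 150%/8⌋ = $29,030. Book value $125,800.
Year 3: ⌊$125,800 × 150%/8⌋ = $23,587. Book value $102,213.
Year 4: ⌊$102,213 × 150%/8⌋ = $19,164. Book value $83,049.
Year 5: ⌊$83,049 × 150%/8⌋ = $15,571. Book value $67,478.
Year 6: ⌊$67,478 × 150%/8⌋ = $12,652. Book value $54,826.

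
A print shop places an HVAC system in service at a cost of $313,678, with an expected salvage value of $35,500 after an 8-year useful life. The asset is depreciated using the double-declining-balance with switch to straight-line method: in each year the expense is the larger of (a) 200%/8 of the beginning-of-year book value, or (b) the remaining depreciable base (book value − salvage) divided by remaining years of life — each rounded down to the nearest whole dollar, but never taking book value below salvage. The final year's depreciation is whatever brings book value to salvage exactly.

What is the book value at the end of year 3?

Depreciable base = $313,678 − $35,500 = $278,178.
Year 1: DB = ⌊$313,678 × 200%/8⌋ = $78,419; SL = ⌊$278,178/8⌋ = $34,772 → take DB $78,419. Book value $235,259.
Year 2: DB = ⌊$235,259 × 200%/8⌋ = $58,814; SL = ⌊$199,759/7⌋ = $28,537 → take DB $58,814. Book value $176,445.
Year 3: DB = ⌊$176,445 × 200%/8⌋ = $44,111; SL = ⌊$140,945/6⌋ = $23,490 → take DB $44,111. Book value $132,334.

$132,334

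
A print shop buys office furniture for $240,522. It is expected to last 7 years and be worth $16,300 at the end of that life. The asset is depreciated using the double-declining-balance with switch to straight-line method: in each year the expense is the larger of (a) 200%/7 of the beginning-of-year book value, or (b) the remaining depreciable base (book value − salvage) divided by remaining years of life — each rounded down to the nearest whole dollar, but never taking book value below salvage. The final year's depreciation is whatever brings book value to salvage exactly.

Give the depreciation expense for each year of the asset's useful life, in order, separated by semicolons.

Depreciable base = $240,522 − $16,300 = $224,222.
Year 1: DB = ⌊$240,522 × 200%/7⌋ = $68,720; SL = ⌊$224,222/7⌋ = $32,031 → take DB $68,720. Book value $171,802.
Year 2: DB = ⌊$171,802 × 200%/7⌋ = $49,086; SL = ⌊$155,502/6⌋ = $25,917 → take DB $49,086. Book value $122,716.
Year 3: DB = ⌊$122,716 × 200%/7⌋ = $35,061; SL = ⌊$106,416/5⌋ = $21,283 → take DB $35,061. Book value $87,655.
Year 4: DB = ⌊$87,655 × 200%/7⌋ = $25,044; SL = ⌊$71,355/4⌋ = $17,838 → take DB $25,044. Book value $62,611.
Year 5: DB = ⌊$62,611 × 200%/7⌋ = $17,888; SL = ⌊$46,311/3⌋ = $15,437 → take DB $17,888. Book value $44,723.
Year 6: DB = ⌊$44,723 × 200%/7⌋ = $12,778; SL = ⌊$28,423/2⌋ = $14,211 → take SL $14,211. Book value $30,512.
Year 7 (final): $30,512 − $16,300 = $14,212. Book value $16,300.

$68,720; $49,086; $35,061; $25,044; $17,888; $14,211; $14,212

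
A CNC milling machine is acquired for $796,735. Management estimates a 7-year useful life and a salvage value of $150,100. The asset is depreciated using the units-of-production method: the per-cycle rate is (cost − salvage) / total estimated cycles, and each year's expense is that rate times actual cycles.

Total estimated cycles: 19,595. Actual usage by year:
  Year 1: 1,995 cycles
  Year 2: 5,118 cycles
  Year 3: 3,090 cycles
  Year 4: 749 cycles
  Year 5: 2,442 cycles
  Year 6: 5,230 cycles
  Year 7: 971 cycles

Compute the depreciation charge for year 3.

$101,970

Depreciable base = $796,735 − $150,100 = $646,635.
Rate = $646,635 / 19,595 cycles = $33 per cycle.
Year 1: 1,995 × $33 = $65,835. Book value $730,900.
Year 2: 5,118 × $33 = $168,894. Book value $562,006.
Year 3: 3,090 × $33 = $101,970. Book value $460,036.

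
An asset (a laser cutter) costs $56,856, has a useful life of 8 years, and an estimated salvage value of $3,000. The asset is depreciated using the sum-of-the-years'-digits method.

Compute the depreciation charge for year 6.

Depreciable base = $56,856 − $3,000 = $53,856.
Sum of the years' digits = 8+7+6+5+4+3+2+1 = 36.
Year 1: $53,856 × 8/36 = $11,968. Book value $44,888.
Year 2: $53,856 × 7/36 = $10,472. Book value $34,416.
Year 3: $53,856 × 6/36 = $8,976. Book value $25,440.
Year 4: $53,856 × 5/36 = $7,480. Book value $17,960.
Year 5: $53,856 × 4/36 = $5,984. Book value $11,976.
Year 6: $53,856 × 3/36 = $4,488. Book value $7,488.

$4,488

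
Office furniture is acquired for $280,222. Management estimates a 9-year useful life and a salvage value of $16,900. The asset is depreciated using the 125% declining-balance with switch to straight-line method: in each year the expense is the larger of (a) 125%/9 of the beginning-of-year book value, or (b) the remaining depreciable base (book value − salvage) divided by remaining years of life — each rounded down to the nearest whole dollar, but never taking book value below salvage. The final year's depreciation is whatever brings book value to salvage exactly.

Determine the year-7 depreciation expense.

Depreciable base = $280,222 − $16,900 = $263,322.
Year 1: DB = ⌊$280,222 × 125%/9⌋ = $38,919; SL = ⌊$263,322/9⌋ = $29,258 → take DB $38,919. Book value $241,303.
Year 2: DB = ⌊$241,303 × 125%/9⌋ = $33,514; SL = ⌊$224,403/8⌋ = $28,050 → take DB $33,514. Book value $207,789.
Year 3: DB = ⌊$207,789 × 125%/9⌋ = $28,859; SL = ⌊$190,889/7⌋ = $27,269 → take DB $28,859. Book value $178,930.
Year 4: DB = ⌊$178,930 × 125%/9⌋ = $24,851; SL = ⌊$162,030/6⌋ = $27,005 → take SL $27,005. Book value $151,925.
Year 5: DB = ⌊$151,925 × 125%/9⌋ = $21,100; SL = ⌊$135,025/5⌋ = $27,005 → take SL $27,005. Book value $124,920.
Year 6: DB = ⌊$124,920 × 125%/9⌋ = $17,350; SL = ⌊$108,020/4⌋ = $27,005 → take SL $27,005. Book value $97,915.
Year 7: DB = ⌊$97,915 × 125%/9⌋ = $13,599; SL = ⌊$81,015/3⌋ = $27,005 → take SL $27,005. Book value $70,910.

$27,005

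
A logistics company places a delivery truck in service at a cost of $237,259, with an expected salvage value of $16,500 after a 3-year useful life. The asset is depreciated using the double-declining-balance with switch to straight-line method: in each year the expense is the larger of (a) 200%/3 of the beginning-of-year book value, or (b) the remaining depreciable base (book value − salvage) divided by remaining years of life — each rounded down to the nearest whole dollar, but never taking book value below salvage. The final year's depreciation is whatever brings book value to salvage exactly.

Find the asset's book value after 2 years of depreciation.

$26,363

Depreciable base = $237,259 − $16,500 = $220,759.
Year 1: DB = ⌊$237,259 × 200%/3⌋ = $158,172; SL = ⌊$220,759/3⌋ = $73,586 → take DB $158,172. Book value $79,087.
Year 2: DB = ⌊$79,087 × 200%/3⌋ = $52,724; SL = ⌊$62,587/2⌋ = $31,293 → take DB $52,724. Book value $26,363.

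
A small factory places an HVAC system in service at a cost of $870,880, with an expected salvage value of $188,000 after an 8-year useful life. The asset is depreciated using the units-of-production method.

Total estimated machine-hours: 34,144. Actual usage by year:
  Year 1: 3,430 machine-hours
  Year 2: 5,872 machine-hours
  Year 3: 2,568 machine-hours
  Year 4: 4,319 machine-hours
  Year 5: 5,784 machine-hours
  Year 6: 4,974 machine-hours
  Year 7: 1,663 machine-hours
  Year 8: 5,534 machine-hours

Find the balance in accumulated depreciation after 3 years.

$237,400

Depreciable base = $870,880 − $188,000 = $682,880.
Rate = $682,880 / 34,144 machine-hours = $20 per machine-hour.
Year 1: 3,430 × $20 = $68,600. Book value $802,280.
Year 2: 5,872 × $20 = $117,440. Book value $684,840.
Year 3: 2,568 × $20 = $51,360. Book value $633,480.
Accumulated through year 3 = $870,880 − $633,480 = $237,400.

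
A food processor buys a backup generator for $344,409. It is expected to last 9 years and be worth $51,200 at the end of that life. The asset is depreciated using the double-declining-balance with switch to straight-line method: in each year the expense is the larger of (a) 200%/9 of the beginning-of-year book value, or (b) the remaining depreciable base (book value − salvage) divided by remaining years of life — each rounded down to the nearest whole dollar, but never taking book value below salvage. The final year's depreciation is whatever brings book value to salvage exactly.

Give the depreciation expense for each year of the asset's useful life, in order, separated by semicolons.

$76,535; $59,527; $46,299; $36,010; $28,008; $21,784; $16,943; $8,103; $0

Depreciable base = $344,409 − $51,200 = $293,209.
Year 1: DB = ⌊$344,409 × 200%/9⌋ = $76,535; SL = ⌊$293,209/9⌋ = $32,578 → take DB $76,535. Book value $267,874.
Year 2: DB = ⌊$267,874 × 200%/9⌋ = $59,527; SL = ⌊$216,674/8⌋ = $27,084 → take DB $59,527. Book value $208,347.
Year 3: DB = ⌊$208,347 × 200%/9⌋ = $46,299; SL = ⌊$157,147/7⌋ = $22,449 → take DB $46,299. Book value $162,048.
Year 4: DB = ⌊$162,048 × 200%/9⌋ = $36,010; SL = ⌊$110,848/6⌋ = $18,474 → take DB $36,010. Book value $126,038.
Year 5: DB = ⌊$126,038 × 200%/9⌋ = $28,008; SL = ⌊$74,838/5⌋ = $14,967 → take DB $28,008. Book value $98,030.
Year 6: DB = ⌊$98,030 × 200%/9⌋ = $21,784; SL = ⌊$46,830/4⌋ = $11,707 → take DB $21,784. Book value $76,246.
Year 7: DB = ⌊$76,246 × 200%/9⌋ = $16,943; SL = ⌊$25,046/3⌋ = $8,348 → take DB $16,943. Book value $59,303.
Year 8: DB = ⌊$59,303 × 200%/9⌋ = $13,178; SL = ⌊$8,103/2⌋ = $4,051 → take DB $13,178, capped at $8,103. Book value $51,200.
Year 9 (final): $51,200 − $51,200 = $0. Book value $51,200.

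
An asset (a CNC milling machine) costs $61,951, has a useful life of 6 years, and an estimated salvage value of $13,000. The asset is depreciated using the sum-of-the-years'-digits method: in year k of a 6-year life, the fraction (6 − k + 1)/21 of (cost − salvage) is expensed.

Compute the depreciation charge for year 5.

Depreciable base = $61,951 − $13,000 = $48,951.
Sum of the years' digits = 6+5+4+3+2+1 = 21.
Year 1: $48,951 × 6/21 = $13,986. Book value $47,965.
Year 2: $48,951 × 5/21 = $11,655. Book value $36,310.
Year 3: $48,951 × 4/21 = $9,324. Book value $26,986.
Year 4: $48,951 × 3/21 = $6,993. Book value $19,993.
Year 5: $48,951 × 2/21 = $4,662. Book value $15,331.

$4,662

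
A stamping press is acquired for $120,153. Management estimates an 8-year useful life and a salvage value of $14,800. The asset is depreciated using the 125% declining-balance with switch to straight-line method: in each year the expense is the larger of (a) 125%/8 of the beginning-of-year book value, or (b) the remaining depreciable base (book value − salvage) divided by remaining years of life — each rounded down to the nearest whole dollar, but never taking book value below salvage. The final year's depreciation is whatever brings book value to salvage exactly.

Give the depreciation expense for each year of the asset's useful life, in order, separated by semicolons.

$18,773; $15,840; $13,365; $11,475; $11,475; $11,475; $11,475; $11,475

Depreciable base = $120,153 − $14,800 = $105,353.
Year 1: DB = ⌊$120,153 × 125%/8⌋ = $18,773; SL = ⌊$105,353/8⌋ = $13,169 → take DB $18,773. Book value $101,380.
Year 2: DB = ⌊$101,380 × 125%/8⌋ = $15,840; SL = ⌊$86,580/7⌋ = $12,368 → take DB $15,840. Book value $85,540.
Year 3: DB = ⌊$85,540 × 125%/8⌋ = $13,365; SL = ⌊$70,740/6⌋ = $11,790 → take DB $13,365. Book value $72,175.
Year 4: DB = ⌊$72,175 × 125%/8⌋ = $11,277; SL = ⌊$57,375/5⌋ = $11,475 → take SL $11,475. Book value $60,700.
Year 5: DB = ⌊$60,700 × 125%/8⌋ = $9,484; SL = ⌊$45,900/4⌋ = $11,475 → take SL $11,475. Book value $49,225.
Year 6: DB = ⌊$49,225 × 125%/8⌋ = $7,691; SL = ⌊$34,425/3⌋ = $11,475 → take SL $11,475. Book value $37,750.
Year 7: DB = ⌊$37,750 × 125%/8⌋ = $5,898; SL = ⌊$22,950/2⌋ = $11,475 → take SL $11,475. Book value $26,275.
Year 8 (final): $26,275 − $14,800 = $11,475. Book value $14,800.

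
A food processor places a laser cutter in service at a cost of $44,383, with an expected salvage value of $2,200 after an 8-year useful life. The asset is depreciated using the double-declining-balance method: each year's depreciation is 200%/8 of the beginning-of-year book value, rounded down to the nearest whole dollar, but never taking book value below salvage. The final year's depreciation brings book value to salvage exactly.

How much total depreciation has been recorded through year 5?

Depreciable base = $44,383 − $2,200 = $42,183.
Year 1: ⌊$44,383 × 200%/8⌋ = $11,095. Book value $33,288.
Year 2: ⌊$33,288 × 200%/8⌋ = $8,322. Book value $24,966.
Year 3: ⌊$24,966 × 200%/8⌋ = $6,241. Book value $18,725.
Year 4: ⌊$18,725 × 200%/8⌋ = $4,681. Book value $14,044.
Year 5: ⌊$14,044 × 200%/8⌋ = $3,511. Book value $10,533.
Accumulated through year 5 = $44,383 − $10,533 = $33,850.

$33,850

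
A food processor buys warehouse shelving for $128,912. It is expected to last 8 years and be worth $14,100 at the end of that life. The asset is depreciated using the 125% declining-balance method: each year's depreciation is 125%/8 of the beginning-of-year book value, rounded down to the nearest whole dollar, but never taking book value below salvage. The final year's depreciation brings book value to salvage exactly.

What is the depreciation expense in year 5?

$10,208

Depreciable base = $128,912 − $14,100 = $114,812.
Year 1: ⌊$128,912 × 125%/8⌋ = $20,142. Book value $108,770.
Year 2: ⌊$108,770 × 125%/8⌋ = $16,995. Book value $91,775.
Year 3: ⌊$91,775 × 125%/8⌋ = $14,339. Book value $77,436.
Year 4: ⌊$77,436 × 125%/8⌋ = $12,099. Book value $65,337.
Year 5: ⌊$65,337 × 125%/8⌋ = $10,208. Book value $55,129.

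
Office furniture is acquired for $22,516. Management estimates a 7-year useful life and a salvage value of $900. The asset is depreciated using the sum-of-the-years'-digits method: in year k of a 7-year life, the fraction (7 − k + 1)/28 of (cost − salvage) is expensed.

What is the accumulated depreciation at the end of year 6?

$20,844

Depreciable base = $22,516 − $900 = $21,616.
Sum of the years' digits = 7+6+5+4+3+2+1 = 28.
Year 1: $21,616 × 7/28 = $5,404. Book value $17,112.
Year 2: $21,616 × 6/28 = $4,632. Book value $12,480.
Year 3: $21,616 × 5/28 = $3,860. Book value $8,620.
Year 4: $21,616 × 4/28 = $3,088. Book value $5,532.
Year 5: $21,616 × 3/28 = $2,316. Book value $3,216.
Year 6: $21,616 × 2/28 = $1,544. Book value $1,672.
Accumulated through year 6 = $22,516 − $1,672 = $20,844.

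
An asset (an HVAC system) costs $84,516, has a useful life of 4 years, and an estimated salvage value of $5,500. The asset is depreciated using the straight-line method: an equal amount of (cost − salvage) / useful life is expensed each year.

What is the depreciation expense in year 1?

$19,754

Depreciable base = $84,516 − $5,500 = $79,016.
Annual expense = $79,016 / 4 = $19,754.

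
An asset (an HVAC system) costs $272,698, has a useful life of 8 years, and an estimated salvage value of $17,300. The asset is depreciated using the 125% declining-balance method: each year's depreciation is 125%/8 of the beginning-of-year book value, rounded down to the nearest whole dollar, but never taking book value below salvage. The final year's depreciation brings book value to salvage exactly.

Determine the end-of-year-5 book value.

Depreciable base = $272,698 − $17,300 = $255,398.
Year 1: ⌊$272,698 × 125%/8⌋ = $42,609. Book value $230,089.
Year 2: ⌊$230,089 × 125%/8⌋ = $35,951. Book value $194,138.
Year 3: ⌊$194,138 × 125%/8⌋ = $30,334. Book value $163,804.
Year 4: ⌊$163,804 × 125%/8⌋ = $25,594. Book value $138,210.
Year 5: ⌊$138,210 × 125%/8⌋ = $21,595. Book value $116,615.

$116,615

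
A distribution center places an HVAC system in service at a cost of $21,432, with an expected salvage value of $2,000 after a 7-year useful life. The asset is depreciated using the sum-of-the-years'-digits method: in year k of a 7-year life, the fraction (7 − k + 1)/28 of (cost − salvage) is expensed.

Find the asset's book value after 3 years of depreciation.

$8,940

Depreciable base = $21,432 − $2,000 = $19,432.
Sum of the years' digits = 7+6+5+4+3+2+1 = 28.
Year 1: $19,432 × 7/28 = $4,858. Book value $16,574.
Year 2: $19,432 × 6/28 = $4,164. Book value $12,410.
Year 3: $19,432 × 5/28 = $3,470. Book value $8,940.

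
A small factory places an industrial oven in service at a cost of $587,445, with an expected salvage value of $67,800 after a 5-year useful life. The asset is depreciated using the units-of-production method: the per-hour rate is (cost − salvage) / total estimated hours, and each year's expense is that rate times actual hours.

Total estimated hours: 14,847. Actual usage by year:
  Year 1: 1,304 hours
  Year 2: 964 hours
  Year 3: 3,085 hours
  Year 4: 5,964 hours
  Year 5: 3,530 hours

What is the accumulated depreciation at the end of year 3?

$187,355

Depreciable base = $587,445 − $67,800 = $519,645.
Rate = $519,645 / 14,847 hours = $35 per hour.
Year 1: 1,304 × $35 = $45,640. Book value $541,805.
Year 2: 964 × $35 = $33,740. Book value $508,065.
Year 3: 3,085 × $35 = $107,975. Book value $400,090.
Accumulated through year 3 = $587,445 − $400,090 = $187,355.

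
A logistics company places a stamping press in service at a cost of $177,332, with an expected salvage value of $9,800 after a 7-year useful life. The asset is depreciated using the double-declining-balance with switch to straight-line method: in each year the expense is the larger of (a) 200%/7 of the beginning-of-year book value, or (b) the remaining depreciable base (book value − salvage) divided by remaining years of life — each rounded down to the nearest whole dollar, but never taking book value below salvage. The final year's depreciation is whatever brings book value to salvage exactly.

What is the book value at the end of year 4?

$46,162

Depreciable base = $177,332 − $9,800 = $167,532.
Year 1: DB = ⌊$177,332 × 200%/7⌋ = $50,666; SL = ⌊$167,532/7⌋ = $23,933 → take DB $50,666. Book value $126,666.
Year 2: DB = ⌊$126,666 × 200%/7⌋ = $36,190; SL = ⌊$116,866/6⌋ = $19,477 → take DB $36,190. Book value $90,476.
Year 3: DB = ⌊$90,476 × 200%/7⌋ = $25,850; SL = ⌊$80,676/5⌋ = $16,135 → take DB $25,850. Book value $64,626.
Year 4: DB = ⌊$64,626 × 200%/7⌋ = $18,464; SL = ⌊$54,826/4⌋ = $13,706 → take DB $18,464. Book value $46,162.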